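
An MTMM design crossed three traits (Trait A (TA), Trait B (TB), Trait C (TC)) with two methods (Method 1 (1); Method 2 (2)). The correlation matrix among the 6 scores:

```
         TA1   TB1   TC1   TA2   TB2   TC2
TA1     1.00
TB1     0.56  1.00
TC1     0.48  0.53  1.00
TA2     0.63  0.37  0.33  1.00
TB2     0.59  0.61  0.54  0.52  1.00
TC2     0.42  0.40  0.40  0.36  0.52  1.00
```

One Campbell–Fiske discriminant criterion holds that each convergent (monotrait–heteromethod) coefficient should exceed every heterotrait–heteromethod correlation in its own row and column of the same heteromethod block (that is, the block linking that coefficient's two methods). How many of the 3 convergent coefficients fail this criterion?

Convergent coefficients and their comparison sets:
TA (methods 1·2): 0.63 vs {0.59, 0.37, 0.42, 0.33} → pass.
TB (methods 1·2): 0.61 vs {0.37, 0.59, 0.40, 0.54} → pass.
TC (methods 1·2): 0.40 vs {0.33, 0.42, 0.54, 0.40} → fail.
1 of 3 fail.

1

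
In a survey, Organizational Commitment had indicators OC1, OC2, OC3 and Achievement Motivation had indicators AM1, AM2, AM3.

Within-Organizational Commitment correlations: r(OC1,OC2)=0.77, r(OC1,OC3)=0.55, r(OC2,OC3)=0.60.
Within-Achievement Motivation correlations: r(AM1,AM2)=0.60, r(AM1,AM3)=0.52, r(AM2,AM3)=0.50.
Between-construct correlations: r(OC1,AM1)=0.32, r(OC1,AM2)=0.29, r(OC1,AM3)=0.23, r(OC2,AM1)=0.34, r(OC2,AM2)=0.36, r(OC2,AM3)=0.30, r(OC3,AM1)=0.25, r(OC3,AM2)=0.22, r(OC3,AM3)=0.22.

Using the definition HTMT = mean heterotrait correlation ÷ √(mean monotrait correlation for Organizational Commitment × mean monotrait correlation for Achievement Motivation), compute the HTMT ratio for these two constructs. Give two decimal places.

0.48

Between-construct mean = 2.53/9 = 0.2811.
Mean within-OC = 1.92/3 = 0.6400; mean within-AM = 1.62/3 = 0.5400.
Geometric mean = √(0.6400 × 0.5400) = 0.5879.
HTMT = 0.2811 / 0.5879 = 0.48.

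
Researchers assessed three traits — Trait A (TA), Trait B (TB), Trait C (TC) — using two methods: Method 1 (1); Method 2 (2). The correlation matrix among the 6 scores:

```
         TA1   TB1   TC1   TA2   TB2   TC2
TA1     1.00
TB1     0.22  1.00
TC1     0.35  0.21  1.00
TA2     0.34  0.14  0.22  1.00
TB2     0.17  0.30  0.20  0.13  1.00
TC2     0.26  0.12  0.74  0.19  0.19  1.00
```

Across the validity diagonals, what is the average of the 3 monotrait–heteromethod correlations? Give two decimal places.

0.46

Convergent values: 0.34, 0.30, 0.74; mean = 1.38/3 = 0.46.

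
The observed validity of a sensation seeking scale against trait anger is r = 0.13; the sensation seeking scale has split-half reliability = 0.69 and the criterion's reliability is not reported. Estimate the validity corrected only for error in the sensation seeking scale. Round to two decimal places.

0.16

Single correction: r_c = r_obs / √r_xx = 0.13 / √0.69 = 0.13 / 0.8307 ≈ 0.16.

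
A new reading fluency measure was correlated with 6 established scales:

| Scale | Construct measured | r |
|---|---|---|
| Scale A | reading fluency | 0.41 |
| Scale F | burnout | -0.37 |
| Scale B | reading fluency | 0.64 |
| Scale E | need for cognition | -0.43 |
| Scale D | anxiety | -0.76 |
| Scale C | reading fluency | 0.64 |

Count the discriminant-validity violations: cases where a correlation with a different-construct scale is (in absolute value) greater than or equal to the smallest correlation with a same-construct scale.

Convergent (same construct = reading fluency): Scale A, Scale B, Scale C.
Smallest convergent = 0.41. Discriminant |r|: 0.37, 0.43, 0.76; count ≥ 0.41 → 2.

2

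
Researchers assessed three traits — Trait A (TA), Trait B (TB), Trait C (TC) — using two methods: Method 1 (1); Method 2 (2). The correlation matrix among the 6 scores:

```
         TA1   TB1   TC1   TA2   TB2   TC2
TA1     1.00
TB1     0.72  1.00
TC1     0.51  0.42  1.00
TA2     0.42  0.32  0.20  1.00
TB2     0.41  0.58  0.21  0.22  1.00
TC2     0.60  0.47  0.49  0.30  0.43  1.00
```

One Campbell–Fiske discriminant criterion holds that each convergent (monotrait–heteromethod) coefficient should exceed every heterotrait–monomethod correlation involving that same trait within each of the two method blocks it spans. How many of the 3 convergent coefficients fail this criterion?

3

Convergent coefficients and their comparison sets:
TA (methods 1·2): 0.42 vs {0.72, 0.22, 0.51, 0.30} → fail.
TB (methods 1·2): 0.58 vs {0.72, 0.22, 0.42, 0.43} → fail.
TC (methods 1·2): 0.49 vs {0.51, 0.30, 0.42, 0.43} → fail.
3 of 3 fail.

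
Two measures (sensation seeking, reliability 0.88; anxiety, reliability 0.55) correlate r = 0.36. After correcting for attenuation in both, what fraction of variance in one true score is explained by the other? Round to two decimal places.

Disattenuated r = 0.36 / √(0.88 × 0.55) = 0.36 / 0.6957 = 0.5175.
Shared true-score variance = 0.5175² = 0.2678 ≈ 0.27.

0.27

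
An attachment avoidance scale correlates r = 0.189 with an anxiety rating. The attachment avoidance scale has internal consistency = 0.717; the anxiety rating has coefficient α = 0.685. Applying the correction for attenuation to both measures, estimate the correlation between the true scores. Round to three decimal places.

r_true = r_obs / √(r_xx · r_yy) = 0.189 / √(0.717 × 0.685) = 0.189 / √0.491145 = 0.189 / 0.7008 ≈ 0.270.

0.270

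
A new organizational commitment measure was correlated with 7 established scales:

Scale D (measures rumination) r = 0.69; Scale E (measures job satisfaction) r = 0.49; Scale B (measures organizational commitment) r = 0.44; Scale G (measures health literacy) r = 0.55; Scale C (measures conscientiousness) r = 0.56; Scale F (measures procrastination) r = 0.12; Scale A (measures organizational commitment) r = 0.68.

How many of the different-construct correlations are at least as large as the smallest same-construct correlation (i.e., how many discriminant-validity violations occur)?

Convergent (same construct = organizational commitment): Scale B, Scale A.
Smallest convergent = 0.44. Discriminant values: 0.69, 0.49, 0.55, 0.56, 0.12; count ≥ 0.44 → 4.

4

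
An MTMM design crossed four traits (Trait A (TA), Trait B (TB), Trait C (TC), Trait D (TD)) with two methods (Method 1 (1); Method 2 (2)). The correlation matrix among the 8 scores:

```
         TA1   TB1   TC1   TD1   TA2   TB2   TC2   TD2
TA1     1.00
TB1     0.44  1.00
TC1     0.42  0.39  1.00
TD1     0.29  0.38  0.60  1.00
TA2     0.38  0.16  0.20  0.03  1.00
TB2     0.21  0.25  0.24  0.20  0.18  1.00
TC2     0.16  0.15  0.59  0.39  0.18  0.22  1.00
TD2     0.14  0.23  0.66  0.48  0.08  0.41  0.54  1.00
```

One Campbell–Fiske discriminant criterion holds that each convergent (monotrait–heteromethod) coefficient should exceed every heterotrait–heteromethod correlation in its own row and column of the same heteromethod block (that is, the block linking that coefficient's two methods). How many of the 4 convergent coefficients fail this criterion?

Convergent coefficients and their comparison sets:
TA (methods 1·2): 0.38 vs {0.21, 0.16, 0.16, 0.20, 0.14, 0.03} → pass.
TB (methods 1·2): 0.25 vs {0.16, 0.21, 0.15, 0.24, 0.23, 0.20} → pass.
TC (methods 1·2): 0.59 vs {0.20, 0.16, 0.24, 0.15, 0.66, 0.39} → fail.
TD (methods 1·2): 0.48 vs {0.03, 0.14, 0.20, 0.23, 0.39, 0.66} → fail.
2 of 4 fail.

2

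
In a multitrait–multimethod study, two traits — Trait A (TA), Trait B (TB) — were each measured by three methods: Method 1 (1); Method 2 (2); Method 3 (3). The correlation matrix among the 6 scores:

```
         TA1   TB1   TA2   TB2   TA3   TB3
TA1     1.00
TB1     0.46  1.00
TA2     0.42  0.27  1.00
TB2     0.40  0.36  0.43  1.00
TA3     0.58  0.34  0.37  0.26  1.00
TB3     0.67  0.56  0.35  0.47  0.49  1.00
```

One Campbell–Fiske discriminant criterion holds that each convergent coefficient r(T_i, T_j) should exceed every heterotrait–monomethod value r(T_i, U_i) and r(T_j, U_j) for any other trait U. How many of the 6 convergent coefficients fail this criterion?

Convergent coefficients and their comparison sets:
TA (methods 1·2): 0.42 vs {0.46, 0.43} → fail.
TA (methods 1·3): 0.58 vs {0.46, 0.49} → pass.
TA (methods 2·3): 0.37 vs {0.43, 0.49} → fail.
TB (methods 1·2): 0.36 vs {0.46, 0.43} → fail.
TB (methods 1·3): 0.56 vs {0.46, 0.49} → pass.
TB (methods 2·3): 0.47 vs {0.43, 0.49} → fail.
4 of 6 fail.

4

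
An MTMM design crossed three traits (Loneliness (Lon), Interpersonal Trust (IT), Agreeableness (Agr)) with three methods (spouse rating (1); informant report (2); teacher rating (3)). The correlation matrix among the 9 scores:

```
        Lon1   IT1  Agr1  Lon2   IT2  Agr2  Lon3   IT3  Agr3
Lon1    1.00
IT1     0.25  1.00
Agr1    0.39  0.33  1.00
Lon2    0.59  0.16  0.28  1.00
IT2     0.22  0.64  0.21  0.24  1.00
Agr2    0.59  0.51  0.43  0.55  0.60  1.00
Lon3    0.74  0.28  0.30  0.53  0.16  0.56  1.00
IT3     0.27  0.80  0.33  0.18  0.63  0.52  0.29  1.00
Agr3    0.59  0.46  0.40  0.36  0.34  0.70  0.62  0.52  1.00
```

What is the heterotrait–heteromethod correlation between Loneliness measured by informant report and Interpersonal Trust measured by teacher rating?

Different traits and methods: r(Lon2, IT3) = 0.18.

0.18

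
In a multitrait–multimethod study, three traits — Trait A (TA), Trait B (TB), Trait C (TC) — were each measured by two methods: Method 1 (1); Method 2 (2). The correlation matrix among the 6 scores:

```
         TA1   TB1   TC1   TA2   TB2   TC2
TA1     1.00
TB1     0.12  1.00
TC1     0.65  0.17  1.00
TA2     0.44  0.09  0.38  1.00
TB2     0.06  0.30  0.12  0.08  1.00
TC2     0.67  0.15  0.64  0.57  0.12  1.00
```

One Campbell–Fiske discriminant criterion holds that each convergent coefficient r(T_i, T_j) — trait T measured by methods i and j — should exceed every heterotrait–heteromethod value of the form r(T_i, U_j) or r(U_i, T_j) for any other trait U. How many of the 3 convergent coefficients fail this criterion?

Convergent coefficients and their comparison sets:
TA (methods 1·2): 0.44 vs {0.06, 0.09, 0.67, 0.38} → fail.
TB (methods 1·2): 0.30 vs {0.09, 0.06, 0.15, 0.12} → pass.
TC (methods 1·2): 0.64 vs {0.38, 0.67, 0.12, 0.15} → fail.
2 of 3 fail.

2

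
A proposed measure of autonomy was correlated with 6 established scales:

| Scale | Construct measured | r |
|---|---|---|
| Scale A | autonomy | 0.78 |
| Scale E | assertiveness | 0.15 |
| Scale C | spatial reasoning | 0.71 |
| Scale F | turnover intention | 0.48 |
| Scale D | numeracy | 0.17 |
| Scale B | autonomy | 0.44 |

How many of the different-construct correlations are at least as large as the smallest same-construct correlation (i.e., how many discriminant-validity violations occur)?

Convergent (same construct = autonomy): Scale A, Scale B.
Smallest convergent = 0.44. Discriminant values: 0.15, 0.71, 0.48, 0.17; count ≥ 0.44 → 2.

2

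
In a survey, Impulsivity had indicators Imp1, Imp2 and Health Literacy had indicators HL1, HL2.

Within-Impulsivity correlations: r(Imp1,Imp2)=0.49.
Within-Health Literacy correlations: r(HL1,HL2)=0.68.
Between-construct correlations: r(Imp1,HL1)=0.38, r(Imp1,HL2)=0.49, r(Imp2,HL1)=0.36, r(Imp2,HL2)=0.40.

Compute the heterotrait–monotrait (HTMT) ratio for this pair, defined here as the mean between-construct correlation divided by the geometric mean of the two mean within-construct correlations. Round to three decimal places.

0.706

Mean heterotrait r = 1.63/4 = 0.4075.
Mean within-Imp = 0.49/1 = 0.4900; mean within-HL = 0.68/1 = 0.6800.
Geometric mean = √(0.4900 × 0.6800) = 0.5772.
HTMT = 0.4075 / 0.5772 = 0.706.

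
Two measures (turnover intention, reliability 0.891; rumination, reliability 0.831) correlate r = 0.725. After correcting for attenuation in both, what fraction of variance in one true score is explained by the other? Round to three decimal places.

Disattenuated r = 0.725 / √(0.891 × 0.831) = 0.725 / 0.8605 = 0.8425.
Shared true-score variance = 0.8425² = 0.7098 ≈ 0.710.

0.710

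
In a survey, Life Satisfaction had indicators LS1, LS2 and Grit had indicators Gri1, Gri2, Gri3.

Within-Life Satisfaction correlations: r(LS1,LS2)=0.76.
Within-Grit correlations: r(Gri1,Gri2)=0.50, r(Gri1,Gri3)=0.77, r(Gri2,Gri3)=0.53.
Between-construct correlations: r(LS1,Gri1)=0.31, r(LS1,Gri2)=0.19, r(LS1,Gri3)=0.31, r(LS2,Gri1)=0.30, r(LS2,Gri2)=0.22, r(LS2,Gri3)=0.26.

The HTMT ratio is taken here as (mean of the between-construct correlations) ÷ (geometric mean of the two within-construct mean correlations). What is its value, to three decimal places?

Mean between = 1.59/6 = 0.2650.
Mean within-LS = 0.76/1 = 0.7600; mean within-Gri = 1.80/3 = 0.6000.
Geometric mean = √(0.7600 × 0.6000) = 0.6753.
HTMT = 0.2650 / 0.6753 = 0.392.

0.392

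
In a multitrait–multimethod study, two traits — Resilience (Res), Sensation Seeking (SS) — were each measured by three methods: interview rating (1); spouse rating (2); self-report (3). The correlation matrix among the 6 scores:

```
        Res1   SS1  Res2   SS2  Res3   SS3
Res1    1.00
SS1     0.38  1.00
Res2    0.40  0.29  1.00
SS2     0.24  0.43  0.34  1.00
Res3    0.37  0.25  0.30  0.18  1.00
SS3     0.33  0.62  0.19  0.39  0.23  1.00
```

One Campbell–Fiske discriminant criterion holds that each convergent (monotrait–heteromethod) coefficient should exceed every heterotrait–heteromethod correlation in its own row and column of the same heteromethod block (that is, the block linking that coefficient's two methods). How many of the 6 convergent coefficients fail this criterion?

Convergent coefficients and their comparison sets:
Res (methods 1·2): 0.40 vs {0.24, 0.29} → pass.
Res (methods 1·3): 0.37 vs {0.33, 0.25} → pass.
Res (methods 2·3): 0.30 vs {0.19, 0.18} → pass.
SS (methods 1·2): 0.43 vs {0.29, 0.24} → pass.
SS (methods 1·3): 0.62 vs {0.25, 0.33} → pass.
SS (methods 2·3): 0.39 vs {0.18, 0.19} → pass.
0 of 6 fail.

0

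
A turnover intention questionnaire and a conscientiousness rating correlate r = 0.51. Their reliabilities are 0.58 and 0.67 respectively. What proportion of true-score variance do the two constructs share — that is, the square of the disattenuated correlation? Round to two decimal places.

0.67

Disattenuated r = 0.51 / √(0.58 × 0.67) = 0.51 / 0.6234 = 0.8181.
Shared true-score variance = 0.8181² = 0.6693 ≈ 0.67.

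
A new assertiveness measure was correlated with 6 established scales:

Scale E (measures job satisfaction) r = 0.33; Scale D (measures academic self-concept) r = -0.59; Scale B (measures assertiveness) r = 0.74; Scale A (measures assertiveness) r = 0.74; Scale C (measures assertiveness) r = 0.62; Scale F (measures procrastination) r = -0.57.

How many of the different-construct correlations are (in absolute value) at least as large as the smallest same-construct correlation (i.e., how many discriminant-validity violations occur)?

0

Convergent (same construct = assertiveness): Scale B, Scale A, Scale C.
Smallest convergent = 0.62. Discriminant |r|: 0.33, 0.59, 0.57; count ≥ 0.62 → 0.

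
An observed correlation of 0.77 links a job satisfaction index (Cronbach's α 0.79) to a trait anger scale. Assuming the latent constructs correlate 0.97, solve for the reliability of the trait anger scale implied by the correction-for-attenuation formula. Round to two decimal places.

r_true = r_obs / √(r_xx · r_yy) ⇒ 0.97 = 0.77 / √(0.79 · r_yy).
√(0.79 · r_yy) = 0.77 / 0.97 = 0.7938; 0.79 · r_yy = 0.6301; r_yy = 0.6301 / 0.79 ≈ 0.80.

0.80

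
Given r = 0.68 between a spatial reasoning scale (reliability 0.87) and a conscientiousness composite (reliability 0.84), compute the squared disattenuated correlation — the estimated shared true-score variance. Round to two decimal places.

0.63

Disattenuated r = 0.68 / √(0.87 × 0.84) = 0.68 / 0.8549 = 0.7954.
Shared true-score variance = 0.7954² = 0.6327 ≈ 0.63.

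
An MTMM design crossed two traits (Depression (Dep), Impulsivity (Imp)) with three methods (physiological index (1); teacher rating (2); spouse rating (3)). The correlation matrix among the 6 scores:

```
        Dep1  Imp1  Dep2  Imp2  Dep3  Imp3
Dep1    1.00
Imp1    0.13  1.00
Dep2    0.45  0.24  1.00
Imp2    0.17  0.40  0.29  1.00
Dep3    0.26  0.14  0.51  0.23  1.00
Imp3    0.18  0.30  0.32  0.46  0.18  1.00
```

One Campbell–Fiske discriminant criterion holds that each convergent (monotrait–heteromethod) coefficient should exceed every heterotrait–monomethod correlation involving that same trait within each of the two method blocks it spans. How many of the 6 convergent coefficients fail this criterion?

0

Each convergent coefficient versus the relevant comparison correlations:
Dep (methods 1·2): 0.45 vs {0.13, 0.29} → pass.
Dep (methods 1·3): 0.26 vs {0.13, 0.18} → pass.
Dep (methods 2·3): 0.51 vs {0.29, 0.18} → pass.
Imp (methods 1·2): 0.40 vs {0.13, 0.29} → pass.
Imp (methods 1·3): 0.30 vs {0.13, 0.18} → pass.
Imp (methods 2·3): 0.46 vs {0.29, 0.18} → pass.
0 of 6 fail.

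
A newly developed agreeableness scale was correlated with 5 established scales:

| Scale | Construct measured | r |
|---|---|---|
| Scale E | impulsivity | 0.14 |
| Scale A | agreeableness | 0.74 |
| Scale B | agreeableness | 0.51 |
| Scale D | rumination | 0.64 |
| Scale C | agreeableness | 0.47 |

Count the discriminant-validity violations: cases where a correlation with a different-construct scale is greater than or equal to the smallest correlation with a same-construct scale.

1

Convergent (same construct = agreeableness): Scale A, Scale B, Scale C.
Smallest convergent = 0.47. Discriminant values: 0.14, 0.64; count ≥ 0.47 → 1.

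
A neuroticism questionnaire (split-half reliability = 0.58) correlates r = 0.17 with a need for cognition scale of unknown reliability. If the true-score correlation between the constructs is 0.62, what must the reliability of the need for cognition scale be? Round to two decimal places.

0.13

r_true = r_obs / √(r_xx · r_yy) ⇒ 0.62 = 0.17 / √(0.58 · r_yy).
√(0.58 · r_yy) = 0.17 / 0.62 = 0.2742; 0.58 · r_yy = 0.0752; r_yy = 0.0752 / 0.58 ≈ 0.13.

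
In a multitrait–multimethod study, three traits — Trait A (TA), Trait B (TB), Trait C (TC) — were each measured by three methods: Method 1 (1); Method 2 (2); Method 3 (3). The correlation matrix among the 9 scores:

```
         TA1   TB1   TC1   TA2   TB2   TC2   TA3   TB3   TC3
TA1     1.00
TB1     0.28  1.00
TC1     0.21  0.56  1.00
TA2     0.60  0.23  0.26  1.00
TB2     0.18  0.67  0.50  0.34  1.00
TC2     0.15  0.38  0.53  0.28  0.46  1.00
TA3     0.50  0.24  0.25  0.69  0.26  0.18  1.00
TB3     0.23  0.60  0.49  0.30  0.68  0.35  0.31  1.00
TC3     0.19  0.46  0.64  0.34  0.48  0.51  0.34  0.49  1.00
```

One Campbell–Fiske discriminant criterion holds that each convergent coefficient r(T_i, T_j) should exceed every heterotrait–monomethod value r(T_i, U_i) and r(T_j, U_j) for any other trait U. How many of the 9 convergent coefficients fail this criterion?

Checking each validity diagonal entry against its comparison values:
TA (methods 1·2): 0.60 vs {0.28, 0.34, 0.21, 0.28} → pass.
TA (methods 1·3): 0.50 vs {0.28, 0.31, 0.21, 0.34} → pass.
TA (methods 2·3): 0.69 vs {0.34, 0.31, 0.28, 0.34} → pass.
TB (methods 1·2): 0.67 vs {0.28, 0.34, 0.56, 0.46} → pass.
TB (methods 1·3): 0.60 vs {0.28, 0.31, 0.56, 0.49} → pass.
TB (methods 2·3): 0.68 vs {0.34, 0.31, 0.46, 0.49} → pass.
TC (methods 1·2): 0.53 vs {0.21, 0.28, 0.56, 0.46} → fail.
TC (methods 1·3): 0.64 vs {0.21, 0.34, 0.56, 0.49} → pass.
TC (methods 2·3): 0.51 vs {0.28, 0.34, 0.46, 0.49} → pass.
1 of 9 fail.

1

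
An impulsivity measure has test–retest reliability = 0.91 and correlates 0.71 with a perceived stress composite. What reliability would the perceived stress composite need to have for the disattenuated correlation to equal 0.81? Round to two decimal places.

r_true = r_obs / √(r_xx · r_yy) ⇒ 0.81 = 0.71 / √(0.91 · r_yy).
√(0.91 · r_yy) = 0.71 / 0.81 = 0.8765; 0.91 · r_yy = 0.7683; r_yy = 0.7683 / 0.91 ≈ 0.84.

0.84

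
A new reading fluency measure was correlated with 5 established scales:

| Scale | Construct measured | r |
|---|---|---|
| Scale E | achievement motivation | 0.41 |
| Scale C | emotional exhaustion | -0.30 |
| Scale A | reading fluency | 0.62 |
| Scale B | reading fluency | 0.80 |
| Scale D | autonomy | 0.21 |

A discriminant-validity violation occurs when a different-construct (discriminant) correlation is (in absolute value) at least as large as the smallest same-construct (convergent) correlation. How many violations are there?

Convergent (same construct = reading fluency): Scale A, Scale B.
Smallest convergent = 0.62. Discriminant |r|: 0.41, 0.30, 0.21; count ≥ 0.62 → 0.

0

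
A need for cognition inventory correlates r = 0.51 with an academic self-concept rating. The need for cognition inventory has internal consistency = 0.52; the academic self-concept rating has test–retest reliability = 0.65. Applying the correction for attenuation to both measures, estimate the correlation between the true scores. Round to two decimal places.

0.88

r_true = r_obs / √(r_xx · r_yy) = 0.51 / √(0.52 × 0.65) = 0.51 / √0.3380 = 0.51 / 0.5814 ≈ 0.88.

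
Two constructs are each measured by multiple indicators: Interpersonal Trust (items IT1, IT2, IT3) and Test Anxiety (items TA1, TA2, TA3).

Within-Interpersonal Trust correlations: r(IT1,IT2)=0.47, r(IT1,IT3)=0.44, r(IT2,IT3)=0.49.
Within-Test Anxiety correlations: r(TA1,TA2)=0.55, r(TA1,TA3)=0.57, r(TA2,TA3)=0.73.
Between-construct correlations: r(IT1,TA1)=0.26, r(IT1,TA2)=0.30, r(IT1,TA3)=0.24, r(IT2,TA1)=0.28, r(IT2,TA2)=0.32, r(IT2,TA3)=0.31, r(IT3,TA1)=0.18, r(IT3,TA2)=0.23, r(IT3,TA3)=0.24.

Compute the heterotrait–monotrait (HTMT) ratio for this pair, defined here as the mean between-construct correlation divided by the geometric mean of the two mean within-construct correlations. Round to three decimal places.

Between-construct mean = 2.36/9 = 0.2622.
Mean within-IT = 1.40/3 = 0.4667; mean within-TA = 1.85/3 = 0.6167.
Geometric mean = √(0.4667 × 0.6167) = 0.5365.
HTMT = 0.2622 / 0.5365 = 0.489.

0.489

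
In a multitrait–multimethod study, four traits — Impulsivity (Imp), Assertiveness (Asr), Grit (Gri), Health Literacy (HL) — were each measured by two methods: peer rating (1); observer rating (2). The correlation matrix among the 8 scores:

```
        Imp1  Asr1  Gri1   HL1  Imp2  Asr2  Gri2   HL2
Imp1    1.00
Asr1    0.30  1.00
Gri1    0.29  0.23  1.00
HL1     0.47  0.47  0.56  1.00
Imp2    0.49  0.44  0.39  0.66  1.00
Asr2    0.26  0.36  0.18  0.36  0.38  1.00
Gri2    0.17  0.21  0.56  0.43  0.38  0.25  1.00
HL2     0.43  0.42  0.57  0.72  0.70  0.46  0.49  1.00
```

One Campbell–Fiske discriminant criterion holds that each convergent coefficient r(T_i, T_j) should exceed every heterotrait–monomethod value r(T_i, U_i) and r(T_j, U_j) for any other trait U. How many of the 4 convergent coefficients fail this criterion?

Each convergent coefficient versus the relevant comparison correlations:
Imp (methods 1·2): 0.49 vs {0.30, 0.38, 0.29, 0.38, 0.47, 0.70} → fail.
Asr (methods 1·2): 0.36 vs {0.30, 0.38, 0.23, 0.25, 0.47, 0.46} → fail.
Gri (methods 1·2): 0.56 vs {0.29, 0.38, 0.23, 0.25, 0.56, 0.49} → fail.
HL (methods 1·2): 0.72 vs {0.47, 0.70, 0.47, 0.46, 0.56, 0.49} → pass.
3 of 4 fail.

3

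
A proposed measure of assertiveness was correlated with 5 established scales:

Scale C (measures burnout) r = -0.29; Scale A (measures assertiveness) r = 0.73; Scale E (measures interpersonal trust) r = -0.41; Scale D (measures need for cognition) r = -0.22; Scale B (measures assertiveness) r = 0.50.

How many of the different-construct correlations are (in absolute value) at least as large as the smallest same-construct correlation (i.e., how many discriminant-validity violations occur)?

0

Convergent (same construct = assertiveness): Scale A, Scale B.
Smallest convergent = 0.50. Discriminant |r|: 0.29, 0.41, 0.22; count ≥ 0.50 → 0.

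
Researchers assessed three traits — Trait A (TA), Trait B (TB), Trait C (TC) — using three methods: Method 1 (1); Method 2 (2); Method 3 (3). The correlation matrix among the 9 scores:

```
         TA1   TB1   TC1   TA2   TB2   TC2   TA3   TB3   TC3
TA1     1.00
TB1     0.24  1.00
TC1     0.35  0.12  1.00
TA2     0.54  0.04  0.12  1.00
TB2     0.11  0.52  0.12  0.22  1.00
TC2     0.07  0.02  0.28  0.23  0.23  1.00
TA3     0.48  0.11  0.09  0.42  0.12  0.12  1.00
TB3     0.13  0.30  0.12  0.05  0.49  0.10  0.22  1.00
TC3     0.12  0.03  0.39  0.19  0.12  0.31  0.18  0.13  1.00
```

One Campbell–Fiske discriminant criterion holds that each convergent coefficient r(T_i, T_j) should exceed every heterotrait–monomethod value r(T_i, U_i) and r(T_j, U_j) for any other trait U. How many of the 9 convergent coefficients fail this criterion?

1

Each convergent coefficient versus the relevant comparison correlations:
TA (methods 1·2): 0.54 vs {0.24, 0.22, 0.35, 0.23} → pass.
TA (methods 1·3): 0.48 vs {0.24, 0.22, 0.35, 0.18} → pass.
TA (methods 2·3): 0.42 vs {0.22, 0.22, 0.23, 0.18} → pass.
TB (methods 1·2): 0.52 vs {0.24, 0.22, 0.12, 0.23} → pass.
TB (methods 1·3): 0.30 vs {0.24, 0.22, 0.12, 0.13} → pass.
TB (methods 2·3): 0.49 vs {0.22, 0.22, 0.23, 0.13} → pass.
TC (methods 1·2): 0.28 vs {0.35, 0.23, 0.12, 0.23} → fail.
TC (methods 1·3): 0.39 vs {0.35, 0.18, 0.12, 0.13} → pass.
TC (methods 2·3): 0.31 vs {0.23, 0.18, 0.23, 0.13} → pass.
1 of 9 fail.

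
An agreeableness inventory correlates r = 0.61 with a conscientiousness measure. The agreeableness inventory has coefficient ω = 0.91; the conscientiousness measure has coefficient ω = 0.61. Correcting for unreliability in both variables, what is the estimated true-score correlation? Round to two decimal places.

0.82

r_true = r_obs / √(r_xx · r_yy) = 0.61 / √(0.91 × 0.61) = 0.61 / √0.5551 = 0.61 / 0.7451 ≈ 0.82.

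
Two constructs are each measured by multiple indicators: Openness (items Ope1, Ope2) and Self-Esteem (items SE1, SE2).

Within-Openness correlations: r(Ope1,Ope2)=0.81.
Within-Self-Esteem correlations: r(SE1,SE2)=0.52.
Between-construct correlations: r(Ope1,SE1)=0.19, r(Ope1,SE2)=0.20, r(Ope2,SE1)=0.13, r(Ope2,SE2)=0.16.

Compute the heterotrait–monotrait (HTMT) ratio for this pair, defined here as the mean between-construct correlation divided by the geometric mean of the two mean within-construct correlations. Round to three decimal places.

0.262

Mean heterotrait r = 0.68/4 = 0.1700.
Mean within-Ope = 0.81/1 = 0.8100; mean within-SE = 0.52/1 = 0.5200.
Geometric mean = √(0.8100 × 0.5200) = 0.6490.
HTMT = 0.1700 / 0.6490 = 0.262.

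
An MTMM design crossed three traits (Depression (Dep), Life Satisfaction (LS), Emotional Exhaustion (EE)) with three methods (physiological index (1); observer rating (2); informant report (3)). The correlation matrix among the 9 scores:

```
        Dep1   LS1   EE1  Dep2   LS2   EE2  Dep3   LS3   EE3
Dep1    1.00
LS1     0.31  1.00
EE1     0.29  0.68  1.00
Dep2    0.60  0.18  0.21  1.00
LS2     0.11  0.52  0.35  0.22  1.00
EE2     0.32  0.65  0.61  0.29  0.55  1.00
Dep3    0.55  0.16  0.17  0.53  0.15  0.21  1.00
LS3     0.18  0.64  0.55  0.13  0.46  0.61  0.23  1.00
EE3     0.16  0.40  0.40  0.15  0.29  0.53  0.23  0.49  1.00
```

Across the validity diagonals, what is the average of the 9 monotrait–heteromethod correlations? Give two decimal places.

0.54

Convergent values: 0.60, 0.55, 0.53, 0.52, 0.64, 0.46, 0.61, 0.40, 0.53; mean = 4.84/9 = 0.54.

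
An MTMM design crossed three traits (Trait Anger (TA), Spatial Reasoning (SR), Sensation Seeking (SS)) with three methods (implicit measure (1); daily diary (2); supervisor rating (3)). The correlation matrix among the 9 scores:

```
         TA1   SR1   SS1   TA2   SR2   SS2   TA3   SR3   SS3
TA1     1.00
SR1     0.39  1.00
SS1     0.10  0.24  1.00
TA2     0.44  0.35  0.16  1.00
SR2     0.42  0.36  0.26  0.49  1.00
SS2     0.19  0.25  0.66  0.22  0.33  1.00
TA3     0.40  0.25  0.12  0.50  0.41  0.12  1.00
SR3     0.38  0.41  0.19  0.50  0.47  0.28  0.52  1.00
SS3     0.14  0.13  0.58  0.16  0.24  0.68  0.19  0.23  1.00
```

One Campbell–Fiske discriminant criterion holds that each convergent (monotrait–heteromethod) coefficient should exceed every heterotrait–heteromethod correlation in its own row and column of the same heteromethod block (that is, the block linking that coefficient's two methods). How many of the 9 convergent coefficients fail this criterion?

Checking each validity diagonal entry against its comparison values:
TA (methods 1·2): 0.44 vs {0.42, 0.35, 0.19, 0.16} → pass.
TA (methods 1·3): 0.40 vs {0.38, 0.25, 0.14, 0.12} → pass.
TA (methods 2·3): 0.50 vs {0.50, 0.41, 0.16, 0.12} → fail.
SR (methods 1·2): 0.36 vs {0.35, 0.42, 0.25, 0.26} → fail.
SR (methods 1·3): 0.41 vs {0.25, 0.38, 0.13, 0.19} → pass.
SR (methods 2·3): 0.47 vs {0.41, 0.50, 0.24, 0.28} → fail.
SS (methods 1·2): 0.66 vs {0.16, 0.19, 0.26, 0.25} → pass.
SS (methods 1·3): 0.58 vs {0.12, 0.14, 0.19, 0.13} → pass.
SS (methods 2·3): 0.68 vs {0.12, 0.16, 0.28, 0.24} → pass.
3 of 9 fail.

3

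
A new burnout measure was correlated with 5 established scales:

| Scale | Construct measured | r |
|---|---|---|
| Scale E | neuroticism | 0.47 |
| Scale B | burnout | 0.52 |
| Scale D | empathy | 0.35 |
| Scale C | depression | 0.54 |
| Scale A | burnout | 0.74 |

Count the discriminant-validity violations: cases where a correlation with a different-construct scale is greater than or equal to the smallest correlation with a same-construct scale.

1

Convergent (same construct = burnout): Scale B, Scale A.
Smallest convergent = 0.52. Discriminant values: 0.47, 0.35, 0.54; count ≥ 0.52 → 1.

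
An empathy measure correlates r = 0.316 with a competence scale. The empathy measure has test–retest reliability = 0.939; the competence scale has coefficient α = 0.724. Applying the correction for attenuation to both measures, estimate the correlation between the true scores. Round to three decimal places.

0.383

r_true = r_obs / √(r_xx · r_yy) = 0.316 / √(0.939 × 0.724) = 0.316 / √0.679836 = 0.316 / 0.8245 ≈ 0.383.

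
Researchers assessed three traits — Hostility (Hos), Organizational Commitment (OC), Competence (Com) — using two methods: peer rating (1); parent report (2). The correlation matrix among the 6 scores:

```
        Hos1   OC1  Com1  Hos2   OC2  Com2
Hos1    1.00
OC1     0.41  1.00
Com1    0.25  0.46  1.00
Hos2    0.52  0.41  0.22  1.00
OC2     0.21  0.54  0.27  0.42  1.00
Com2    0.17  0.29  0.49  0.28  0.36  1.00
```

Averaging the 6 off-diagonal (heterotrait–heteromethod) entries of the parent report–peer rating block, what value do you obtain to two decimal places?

HTHM values (method 2 × method 1): 0.41, 0.22, 0.21, 0.27, 0.17, 0.29; mean = 1.57/6 = 0.26.

0.26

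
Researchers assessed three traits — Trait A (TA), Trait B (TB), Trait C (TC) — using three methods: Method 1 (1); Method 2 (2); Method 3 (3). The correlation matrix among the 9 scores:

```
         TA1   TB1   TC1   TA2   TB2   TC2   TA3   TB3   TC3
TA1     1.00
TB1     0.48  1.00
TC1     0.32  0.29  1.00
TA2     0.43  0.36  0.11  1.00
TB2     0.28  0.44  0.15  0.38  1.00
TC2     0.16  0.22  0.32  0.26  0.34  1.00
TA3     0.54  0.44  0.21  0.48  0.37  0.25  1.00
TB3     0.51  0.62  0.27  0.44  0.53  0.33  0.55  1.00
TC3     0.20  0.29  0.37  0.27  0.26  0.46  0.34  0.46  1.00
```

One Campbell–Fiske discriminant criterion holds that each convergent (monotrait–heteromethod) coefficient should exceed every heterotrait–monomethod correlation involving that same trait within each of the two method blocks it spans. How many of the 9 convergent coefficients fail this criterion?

8

Convergent coefficients and their comparison sets:
TA (methods 1·2): 0.43 vs {0.48, 0.38, 0.32, 0.26} → fail.
TA (methods 1·3): 0.54 vs {0.48, 0.55, 0.32, 0.34} → fail.
TA (methods 2·3): 0.48 vs {0.38, 0.55, 0.26, 0.34} → fail.
TB (methods 1·2): 0.44 vs {0.48, 0.38, 0.29, 0.34} → fail.
TB (methods 1·3): 0.62 vs {0.48, 0.55, 0.29, 0.46} → pass.
TB (methods 2·3): 0.53 vs {0.38, 0.55, 0.34, 0.46} → fail.
TC (methods 1·2): 0.32 vs {0.32, 0.26, 0.29, 0.34} → fail.
TC (methods 1·3): 0.37 vs {0.32, 0.34, 0.29, 0.46} → fail.
TC (methods 2·3): 0.46 vs {0.26, 0.34, 0.34, 0.46} → fail.
8 of 9 fail.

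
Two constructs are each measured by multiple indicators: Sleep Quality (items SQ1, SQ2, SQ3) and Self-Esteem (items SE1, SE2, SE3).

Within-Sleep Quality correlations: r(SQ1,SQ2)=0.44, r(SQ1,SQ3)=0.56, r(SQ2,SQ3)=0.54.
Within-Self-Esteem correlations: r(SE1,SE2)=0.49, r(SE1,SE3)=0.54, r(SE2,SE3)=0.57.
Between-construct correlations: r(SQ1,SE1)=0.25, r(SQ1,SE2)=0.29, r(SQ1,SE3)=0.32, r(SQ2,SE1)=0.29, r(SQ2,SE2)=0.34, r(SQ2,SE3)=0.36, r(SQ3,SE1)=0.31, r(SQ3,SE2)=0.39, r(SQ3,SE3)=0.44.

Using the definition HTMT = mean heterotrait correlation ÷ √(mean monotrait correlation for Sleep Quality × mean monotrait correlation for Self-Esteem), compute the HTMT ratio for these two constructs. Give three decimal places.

0.635

Mean between = 2.99/9 = 0.3322.
Mean within-SQ = 1.54/3 = 0.5133; mean within-SE = 1.60/3 = 0.5333.
Geometric mean = √(0.5133 × 0.5333) = 0.5232.
HTMT = 0.3322 / 0.5232 = 0.635.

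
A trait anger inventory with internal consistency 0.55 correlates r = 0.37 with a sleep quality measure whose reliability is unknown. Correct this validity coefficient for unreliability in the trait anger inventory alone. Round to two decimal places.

Single correction: r_c = r_obs / √r_xx = 0.37 / √0.55 = 0.37 / 0.7416 ≈ 0.50.

0.50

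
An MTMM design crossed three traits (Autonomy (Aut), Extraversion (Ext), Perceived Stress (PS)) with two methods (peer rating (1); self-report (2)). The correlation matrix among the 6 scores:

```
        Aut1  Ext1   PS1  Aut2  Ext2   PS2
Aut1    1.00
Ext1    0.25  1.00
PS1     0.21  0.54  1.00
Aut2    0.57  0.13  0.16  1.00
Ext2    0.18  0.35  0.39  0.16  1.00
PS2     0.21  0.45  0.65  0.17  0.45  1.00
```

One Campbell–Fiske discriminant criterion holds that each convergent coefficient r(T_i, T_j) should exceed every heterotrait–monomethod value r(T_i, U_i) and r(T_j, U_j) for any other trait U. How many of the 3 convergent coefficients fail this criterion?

Each convergent coefficient versus the relevant comparison correlations:
Aut (methods 1·2): 0.57 vs {0.25, 0.16, 0.21, 0.17} → pass.
Ext (methods 1·2): 0.35 vs {0.25, 0.16, 0.54, 0.45} → fail.
PS (methods 1·2): 0.65 vs {0.21, 0.17, 0.54, 0.45} → pass.
1 of 3 fail.

1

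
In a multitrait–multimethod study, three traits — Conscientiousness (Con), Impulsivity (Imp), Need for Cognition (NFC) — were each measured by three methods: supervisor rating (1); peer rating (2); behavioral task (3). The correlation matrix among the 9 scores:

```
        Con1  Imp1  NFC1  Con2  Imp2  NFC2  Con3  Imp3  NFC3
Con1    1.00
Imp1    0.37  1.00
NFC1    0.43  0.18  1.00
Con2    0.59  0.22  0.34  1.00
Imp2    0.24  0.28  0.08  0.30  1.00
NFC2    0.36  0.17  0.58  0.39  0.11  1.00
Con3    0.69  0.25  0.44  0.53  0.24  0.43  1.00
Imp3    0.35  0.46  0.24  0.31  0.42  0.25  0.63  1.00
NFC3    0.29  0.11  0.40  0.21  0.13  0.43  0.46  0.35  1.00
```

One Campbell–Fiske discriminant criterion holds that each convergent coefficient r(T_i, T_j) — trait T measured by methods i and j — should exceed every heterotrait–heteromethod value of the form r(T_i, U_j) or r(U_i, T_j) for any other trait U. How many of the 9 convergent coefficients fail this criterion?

Convergent coefficients and their comparison sets:
Con (methods 1·2): 0.59 vs {0.24, 0.22, 0.36, 0.34} → pass.
Con (methods 1·3): 0.69 vs {0.35, 0.25, 0.29, 0.44} → pass.
Con (methods 2·3): 0.53 vs {0.31, 0.24, 0.21, 0.43} → pass.
Imp (methods 1·2): 0.28 vs {0.22, 0.24, 0.17, 0.08} → pass.
Imp (methods 1·3): 0.46 vs {0.25, 0.35, 0.11, 0.24} → pass.
Imp (methods 2·3): 0.42 vs {0.24, 0.31, 0.13, 0.25} → pass.
NFC (methods 1·2): 0.58 vs {0.34, 0.36, 0.08, 0.17} → pass.
NFC (methods 1·3): 0.40 vs {0.44, 0.29, 0.24, 0.11} → fail.
NFC (methods 2·3): 0.43 vs {0.43, 0.21, 0.25, 0.13} → fail.
2 of 9 fail.

2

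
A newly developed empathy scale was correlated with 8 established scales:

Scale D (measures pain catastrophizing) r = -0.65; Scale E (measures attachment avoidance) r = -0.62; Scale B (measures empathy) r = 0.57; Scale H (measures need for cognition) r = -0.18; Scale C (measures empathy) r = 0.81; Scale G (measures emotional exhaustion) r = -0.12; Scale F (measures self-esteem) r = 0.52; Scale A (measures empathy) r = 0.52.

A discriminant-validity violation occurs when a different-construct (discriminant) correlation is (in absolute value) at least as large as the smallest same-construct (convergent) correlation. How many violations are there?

3

Convergent (same construct = empathy): Scale B, Scale C, Scale A.
Smallest convergent = 0.52. Discriminant |r|: 0.65, 0.62, 0.18, 0.12, 0.52; count ≥ 0.52 → 3.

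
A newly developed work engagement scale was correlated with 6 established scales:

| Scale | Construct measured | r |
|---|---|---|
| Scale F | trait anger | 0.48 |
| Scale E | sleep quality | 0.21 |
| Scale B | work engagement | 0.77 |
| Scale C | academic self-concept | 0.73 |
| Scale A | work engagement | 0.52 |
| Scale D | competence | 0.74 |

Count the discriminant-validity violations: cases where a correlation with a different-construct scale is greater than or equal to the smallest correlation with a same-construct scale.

Convergent (same construct = work engagement): Scale B, Scale A.
Smallest convergent = 0.52. Discriminant values: 0.48, 0.21, 0.73, 0.74; count ≥ 0.52 → 2.

2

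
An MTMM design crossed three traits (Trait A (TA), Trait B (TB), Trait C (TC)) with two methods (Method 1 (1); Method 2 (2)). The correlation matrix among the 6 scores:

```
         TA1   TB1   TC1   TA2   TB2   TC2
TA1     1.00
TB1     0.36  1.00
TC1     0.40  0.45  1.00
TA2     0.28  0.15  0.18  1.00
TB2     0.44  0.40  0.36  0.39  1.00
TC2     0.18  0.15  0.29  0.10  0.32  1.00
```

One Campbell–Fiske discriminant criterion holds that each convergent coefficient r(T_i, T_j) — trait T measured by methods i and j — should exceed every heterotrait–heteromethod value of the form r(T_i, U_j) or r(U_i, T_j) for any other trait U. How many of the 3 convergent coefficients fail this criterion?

3

Convergent coefficients and their comparison sets:
TA (methods 1·2): 0.28 vs {0.44, 0.15, 0.18, 0.18} → fail.
TB (methods 1·2): 0.40 vs {0.15, 0.44, 0.15, 0.36} → fail.
TC (methods 1·2): 0.29 vs {0.18, 0.18, 0.36, 0.15} → fail.
3 of 3 fail.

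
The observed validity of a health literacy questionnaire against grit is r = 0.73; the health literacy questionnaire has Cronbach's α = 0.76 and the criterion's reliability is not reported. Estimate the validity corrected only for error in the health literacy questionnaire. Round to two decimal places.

0.84

Single correction: r_c = r_obs / √r_xx = 0.73 / √0.76 = 0.73 / 0.8718 ≈ 0.84.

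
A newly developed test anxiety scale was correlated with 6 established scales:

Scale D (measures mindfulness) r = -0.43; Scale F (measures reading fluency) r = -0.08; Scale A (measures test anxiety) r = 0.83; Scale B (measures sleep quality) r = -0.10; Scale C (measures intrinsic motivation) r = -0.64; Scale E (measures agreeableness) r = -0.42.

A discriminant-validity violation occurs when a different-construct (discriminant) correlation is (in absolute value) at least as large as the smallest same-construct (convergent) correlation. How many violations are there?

Convergent (same construct = test anxiety): Scale A.
Smallest convergent = 0.83. Discriminant |r|: 0.43, 0.08, 0.10, 0.64, 0.42; count ≥ 0.83 → 0.

0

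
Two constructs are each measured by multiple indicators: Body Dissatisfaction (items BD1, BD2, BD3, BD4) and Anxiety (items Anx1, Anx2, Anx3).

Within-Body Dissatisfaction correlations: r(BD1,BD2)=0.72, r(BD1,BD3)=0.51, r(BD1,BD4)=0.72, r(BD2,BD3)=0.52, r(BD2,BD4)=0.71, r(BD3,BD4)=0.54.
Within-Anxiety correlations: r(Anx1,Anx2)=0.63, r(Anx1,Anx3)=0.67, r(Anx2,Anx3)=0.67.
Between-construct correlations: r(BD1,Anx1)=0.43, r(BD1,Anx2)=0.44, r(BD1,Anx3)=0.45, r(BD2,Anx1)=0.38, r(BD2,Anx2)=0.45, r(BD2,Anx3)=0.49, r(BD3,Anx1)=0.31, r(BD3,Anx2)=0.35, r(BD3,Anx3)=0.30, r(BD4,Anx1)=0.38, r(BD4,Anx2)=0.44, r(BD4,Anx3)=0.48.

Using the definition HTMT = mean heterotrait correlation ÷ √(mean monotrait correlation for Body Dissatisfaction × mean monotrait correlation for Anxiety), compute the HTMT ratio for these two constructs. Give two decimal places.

0.64

Between-construct mean = 4.90/12 = 0.4083.
Mean within-BD = 3.72/6 = 0.6200; mean within-Anx = 1.97/3 = 0.6567.
Geometric mean = √(0.6200 × 0.6567) = 0.6381.
HTMT = 0.4083 / 0.6381 = 0.64.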